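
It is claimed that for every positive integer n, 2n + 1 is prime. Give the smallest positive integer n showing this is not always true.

n = 4

A counterexample is any positive integer n such that 2n + 1 is not prime; we check each in order.
n = 1: 2n + 1 = 3, prime.
n = 2: 2n + 1 = 5, prime.
n = 3: 2n + 1 = 7, prime.
n = 4: 2n + 1 = 9 = 3 × 3, composite.
Hence n = 4 is a counterexample.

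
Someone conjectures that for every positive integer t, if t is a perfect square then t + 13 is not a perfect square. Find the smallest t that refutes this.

Check each positive integer t in order until t is a perfect square but t + 13 is a perfect square.
t = 1: 1 + 13 = 14, not a perfect square.
t = 4: 4 + 13 = 17, not a perfect square.
t = 9: 9 + 13 = 22, not a perfect square.
t = 16: 16 + 13 = 29, not a perfect square.
t = 25: 25 + 13 = 38, not a perfect square.
t = 36: 36 = 6² and 36 + 13 = 49 = 7².
Thus t = 36 disproves the claim, and no smaller t works.

t = 36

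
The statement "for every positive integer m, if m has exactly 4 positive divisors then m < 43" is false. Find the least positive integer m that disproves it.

m = 46

The first 14 eligible values, up to m = 39, all satisfy the conclusion.
m = 46: τ(46) = 4; 46 ≥ 43.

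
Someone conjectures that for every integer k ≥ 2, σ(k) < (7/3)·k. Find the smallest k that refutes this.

Check each integer k ≥ 2 in order until the claim fails.
For k = 2, 3, 4, 5, 6, 7, 8, 9, 10, 11 the conclusion holds.
k = 12: σ(12) = 28; 28 ≥ 28.
So k = 12 is the smallest counterexample.

k = 12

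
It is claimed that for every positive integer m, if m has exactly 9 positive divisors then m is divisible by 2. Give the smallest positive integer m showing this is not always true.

A counterexample is any positive integer m such that m has exactly 9 positive divisors but m is not divisible by 2; we check each in order.
m = 36: τ(36) = 9; 36 mod 2 = 0.
m = 100: τ(100) = 9; 100 mod 2 = 0.
m = 196: τ(196) = 9; 196 mod 2 = 0.
m = 225: τ(225) = 9; 225 mod 2 = 1.
Thus m = 225 disproves the claim, and no smaller m works.

m = 225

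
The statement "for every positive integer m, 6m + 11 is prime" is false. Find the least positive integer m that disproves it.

m = 4

A counterexample is any positive integer m such that 6m + 11 is not prime; we check each in order.
m = 1: 6m + 11 = 17, prime.
m = 2: 6m + 11 = 23, prime.
m = 3: 6m + 11 = 29, prime.
m = 4: 6m + 11 = 35 = 5 × 7, composite.
Hence m = 4 is a counterexample.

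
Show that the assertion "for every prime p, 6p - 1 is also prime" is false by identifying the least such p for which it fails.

p = 11

We need the least prime p for which 6p - 1 is not prime.
For p = 2, 3, 5, 7 the conclusion holds.
p = 11: 6p - 1 = 65 = 5 × 13, not prime.
Hence p = 11 is a counterexample.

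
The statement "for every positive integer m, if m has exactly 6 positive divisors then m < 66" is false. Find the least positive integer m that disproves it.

A counterexample is any positive integer m such that m has exactly 6 positive divisors but the claim fails; we check each in order.
For m = 12, 18, 20, 28, 32, 44, 45, 50, 52, 63 the conclusion holds.
m = 68: τ(68) = 6; 68 ≥ 66.

m = 68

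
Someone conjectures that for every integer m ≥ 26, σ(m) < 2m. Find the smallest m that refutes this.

m = 28

A counterexample is any integer m ≥ 26 such that the claim fails; we check each in order.
For m = 26, 27 the conclusion holds.
m = 28: σ(28) = 56; 56 ≥ 56.
Hence m = 28 is a counterexample.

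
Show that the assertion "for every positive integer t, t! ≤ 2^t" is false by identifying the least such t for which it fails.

t = 4

We need the least positive integer t for which t! > 2^t.
For t = 1, 2, 3 the conclusion holds.
t = 4: t! = 24 and 2^t = 16, so 24 > 16.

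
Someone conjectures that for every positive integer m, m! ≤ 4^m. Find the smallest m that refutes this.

m = 9

Check each positive integer m in order until m! > 4^m.
The first 8 eligible values, up to m = 8, all satisfy the conclusion.
m = 9: m! = 362880 and 4^m = 262144, so 362880 > 262144.
So m = 9 is the smallest counterexample.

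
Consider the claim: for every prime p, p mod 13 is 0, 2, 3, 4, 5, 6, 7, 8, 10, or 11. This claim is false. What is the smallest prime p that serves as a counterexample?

p = 53

We need the least prime p for which the claim fails.
For p = 2, 3, 5, 7, …, 41, 43, 47 the conclusion holds.
p = 53: 53 mod 13 = 1 — not in {0, 2, 3, 4, 5, 6, 7, 8, 10, 11}.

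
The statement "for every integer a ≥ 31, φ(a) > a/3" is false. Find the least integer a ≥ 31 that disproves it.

A counterexample is any integer a ≥ 31 such that the claim fails; we check each in order.
a = 31: φ(31) = 30 and 31/3 = 31/3, so φ(31) > 31/3.
a = 32: φ(32) = 16 and 32/3 = 32/3, so φ(32) > 32/3.
a = 33: φ(33) = 20 and 33/3 = 11, so φ(33) > 33/3.
a = 34: φ(34) = 16 and 34/3 = 34/3, so φ(34) > 34/3.
a = 35: φ(35) = 24 and 35/3 = 35/3, so φ(35) > 35/3.
a = 36: φ(36) = 12 and 36/3 = 12, so φ(36) ≤ 36/3.

a = 36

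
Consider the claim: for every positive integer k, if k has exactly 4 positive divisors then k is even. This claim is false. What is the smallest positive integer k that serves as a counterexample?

A counterexample is any positive integer k such that k has exactly 4 positive divisors but k is odd; we check each in order.
For k = 6, 8, 10, 14 the conclusion holds.
k = 15: divisors of 15: 1, 3, 5, 15; 15 is odd.
Hence k = 15 is a counterexample.

k = 15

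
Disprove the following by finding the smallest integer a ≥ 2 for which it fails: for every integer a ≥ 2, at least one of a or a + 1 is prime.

Check each integer a ≥ 2 in order until a, a + 1 are both composite.
a = 2: 2 is prime.
a = 3: 3 is prime.
a = 4: 5 is prime.
a = 5: 5 is prime.
a = 6: 7 is prime.
a = 7: 7 is prime.
a = 8: 8 = 2 × 4; 9 = 3 × 3 — both composite.

a = 8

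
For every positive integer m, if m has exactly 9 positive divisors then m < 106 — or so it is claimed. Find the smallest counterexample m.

m = 196

For m = 36, 100 the conclusion holds.
m = 196: τ(196) = 9; 196 ≥ 106.
Hence m = 196 is a counterexample.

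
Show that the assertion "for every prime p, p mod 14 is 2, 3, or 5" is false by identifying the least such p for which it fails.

p = 2: 2 mod 14 = 2.
p = 3: 3 mod 14 = 3.
p = 5: 5 mod 14 = 5.
p = 7: 7 mod 14 = 7 — not in {2, 3, 5}.

p = 7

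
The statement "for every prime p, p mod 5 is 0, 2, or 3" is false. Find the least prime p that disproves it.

We need the least prime p for which the claim fails.
For p = 2, 3, 5, 7 the conclusion holds.
p = 11: 11 mod 5 = 1 — not in {0, 2, 3}.
Hence p = 11 is a counterexample.

p = 11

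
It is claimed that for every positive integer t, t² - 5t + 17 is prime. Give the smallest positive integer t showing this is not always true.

A counterexample is any positive integer t such that t² - 5t + 17 is not prime; we check each in order.
The first 12 eligible values, up to t = 12, all satisfy the conclusion.
t = 13: t² - 5t + 17 = 121 = 11 × 11, composite.

t = 13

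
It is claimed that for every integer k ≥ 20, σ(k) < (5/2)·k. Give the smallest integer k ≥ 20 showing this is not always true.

k = 24

k = 20: σ(20) = 42; 42 < 50.
k = 21: σ(21) = 32; 32 < 105/2.
k = 22: σ(22) = 36; 36 < 55.
k = 23: σ(23) = 24; 24 < 115/2.
k = 24: σ(24) = 60; 60 ≥ 60.
Hence k = 24 is a counterexample.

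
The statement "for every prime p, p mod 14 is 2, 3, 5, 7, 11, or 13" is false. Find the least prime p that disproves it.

p = 23

We need the least prime p for which the claim fails.
The first 8 eligible values, up to p = 19, all satisfy the conclusion.
p = 23: 23 mod 14 = 9 — not in {2, 3, 5, 7, 11, 13}.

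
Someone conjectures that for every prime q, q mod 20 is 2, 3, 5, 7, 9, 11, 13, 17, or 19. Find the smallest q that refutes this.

We need the least prime q for which the claim fails.
For q = 2, 3, 5, 7, …, 29, 31, 37 the conclusion holds.
q = 41: 41 mod 20 = 1 — not in {2, 3, 5, 7, 9, 11, 13, 17, 19}.

q = 41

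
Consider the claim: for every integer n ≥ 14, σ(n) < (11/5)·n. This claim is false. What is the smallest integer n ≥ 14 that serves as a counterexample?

We need the least integer n ≥ 14 for which the claim fails.
For n = 14, 15, 16, 17, 18, 19, 20, 21, 22, 23 the conclusion holds.
n = 24: σ(24) = 60; 60 ≥ 264/5.

n = 24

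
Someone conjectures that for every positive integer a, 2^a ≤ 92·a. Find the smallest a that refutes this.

Check each positive integer a in order until 2^a > 92·a.
For a = 1, 2, 3, 4, 5, 6, 7, 8, 9 the conclusion holds.
a = 10: 2^a = 1024 and 92·a = 920, so 1024 > 920.

a = 10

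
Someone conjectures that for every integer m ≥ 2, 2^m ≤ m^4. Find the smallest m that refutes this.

m = 17

A counterexample is any integer m ≥ 2 such that 2^m > m^4; we check each in order.
For m = 2, 3, 4, 5, …, 14, 15, 16 the conclusion holds.
m = 17: 2^m = 131072 and m^4 = 83521, so 131072 > 83521.
So m = 17 is the smallest counterexample.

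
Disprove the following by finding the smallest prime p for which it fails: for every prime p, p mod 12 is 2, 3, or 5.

p = 7

A counterexample is any prime p such that the claim fails; we check each in order.
p = 2: 2 mod 12 = 2.
p = 3: 3 mod 12 = 3.
p = 5: 5 mod 12 = 5.
p = 7: 7 mod 12 = 7 — not in {2, 3, 5}.
So p = 7 is the smallest counterexample.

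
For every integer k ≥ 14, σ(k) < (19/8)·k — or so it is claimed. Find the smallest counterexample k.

A counterexample is any integer k ≥ 14 such that the claim fails; we check each in order.
For k = 14, 15, 16, 17, 18, 19, 20, 21, 22, 23 the conclusion holds.
k = 24: σ(24) = 60; 60 ≥ 57.
So k = 24 is the smallest counterexample.

k = 24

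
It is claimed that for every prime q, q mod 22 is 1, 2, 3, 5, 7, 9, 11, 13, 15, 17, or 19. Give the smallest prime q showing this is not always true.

For q = 2, 3, 5, 7, …, 31, 37, 41 the conclusion holds.
q = 43: 43 mod 22 = 21 — not in {1, 2, 3, 5, 7, 9, 11, 13, 15, 17, 19}.
Hence q = 43 is a counterexample.

q = 43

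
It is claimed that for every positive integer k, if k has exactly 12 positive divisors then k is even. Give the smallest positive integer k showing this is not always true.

k = 315

For k = 60, 72, 84, 90, …, 294, 306, 308 the conclusion holds.
k = 315: divisors of 315: 12 divisors; 315 is odd.
Thus k = 315 disproves the claim, and no smaller k works.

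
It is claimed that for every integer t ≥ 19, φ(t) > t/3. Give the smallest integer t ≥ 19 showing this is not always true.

t = 24

We need the least integer t ≥ 19 for which the claim fails.
t = 19: φ(19) = 18 and 19/3 = 19/3, so φ(19) > 19/3.
t = 20: φ(20) = 8 and 20/3 = 20/3, so φ(20) > 20/3.
t = 21: φ(21) = 12 and 21/3 = 7, so φ(21) > 21/3.
t = 22: φ(22) = 10 and 22/3 = 22/3, so φ(22) > 22/3.
t = 23: φ(23) = 22 and 23/3 = 23/3, so φ(23) > 23/3.
t = 24: φ(24) = 8 and 24/3 = 8, so φ(24) ≤ 24/3.
Thus t = 24 disproves the claim, and no smaller t works.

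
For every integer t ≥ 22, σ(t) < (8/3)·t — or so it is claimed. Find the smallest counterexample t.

Check each integer t ≥ 22 in order until the claim fails.
The first 38 eligible values, up to t = 59, all satisfy the conclusion.
t = 60: σ(60) = 168; 168 ≥ 160.

t = 60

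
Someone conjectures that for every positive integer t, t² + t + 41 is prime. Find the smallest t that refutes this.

t = 40

The first 39 eligible values, up to t = 39, all satisfy the conclusion.
t = 40: t² + t + 41 = 1681 = 41 × 41, composite.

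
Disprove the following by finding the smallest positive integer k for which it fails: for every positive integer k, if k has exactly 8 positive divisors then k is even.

k = 105

A counterexample is any positive integer k such that k has exactly 8 positive divisors but k is odd; we check each in order.
For k = 24, 30, 40, 42, …, 88, 102, 104 the conclusion holds.
k = 105: divisors of 105: 1, 3, 5, 7, 15, 21, 35, 105; 105 is odd.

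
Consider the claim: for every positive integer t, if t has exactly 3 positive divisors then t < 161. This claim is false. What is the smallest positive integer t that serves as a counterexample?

Check each positive integer t in order until t has exactly 3 positive divisors but the claim fails.
t = 4: τ(4) = 3; 4 < 161.
t = 9: τ(9) = 3; 9 < 161.
t = 25: τ(25) = 3; 25 < 161.
t = 49: τ(49) = 3; 49 < 161.
t = 121: τ(121) = 3; 121 < 161.
t = 169: τ(169) = 3; 169 ≥ 161.

t = 169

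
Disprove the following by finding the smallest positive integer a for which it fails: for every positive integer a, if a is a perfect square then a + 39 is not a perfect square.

a = 25

Check each positive integer a in order until a is a perfect square but a + 39 is a perfect square.
a = 1: 1 + 39 = 40, not a perfect square.
a = 4: 4 + 39 = 43, not a perfect square.
a = 9: 9 + 39 = 48, not a perfect square.
a = 16: 16 + 39 = 55, not a perfect square.
a = 25: 25 = 5² and 25 + 39 = 64 = 8².
Hence a = 25 is a counterexample.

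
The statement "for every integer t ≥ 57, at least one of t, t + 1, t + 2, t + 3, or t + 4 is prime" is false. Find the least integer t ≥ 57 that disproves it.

t = 62

We need the least integer t ≥ 57 for which t, t + 1, t + 2, t + 3, t + 4 are all composite.
t = 57: 59 is prime.
t = 58: 59 is prime.
t = 59: 59 is prime.
t = 60: 61 is prime.
t = 61: 61 is prime.
t = 62: 62 = 2 × 31; 63 = 3 × 21; 64 = 2 × 32; 65 = 5 × 13; 66 = 2 × 33 — all composite.
So t = 62 is the smallest counterexample.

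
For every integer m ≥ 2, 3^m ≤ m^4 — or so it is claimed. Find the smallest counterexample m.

m = 8

A counterexample is any integer m ≥ 2 such that 3^m > m^4; we check each in order.
For m = 2, 3, 4, 5, 6, 7 the conclusion holds.
m = 8: 3^m = 6561 and m^4 = 4096, so 6561 > 4096.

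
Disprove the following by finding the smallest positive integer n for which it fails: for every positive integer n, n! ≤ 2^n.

For n = 1, 2, 3 the conclusion holds.
n = 4: n! = 24 and 2^n = 16, so 24 > 16.
So n = 4 is the smallest counterexample.

n = 4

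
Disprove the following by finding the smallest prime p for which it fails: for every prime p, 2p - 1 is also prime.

p = 2: 2p - 1 = 3, prime.
p = 3: 2p - 1 = 5, prime.
p = 5: 2p - 1 = 9 = 3 × 3, not prime.

p = 5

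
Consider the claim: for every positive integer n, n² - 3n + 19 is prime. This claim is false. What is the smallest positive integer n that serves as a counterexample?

For n = 1, 2, 3, 4, …, 15, 16, 17 the conclusion holds.
n = 18: n² - 3n + 19 = 289 = 17 × 17, composite.

n = 18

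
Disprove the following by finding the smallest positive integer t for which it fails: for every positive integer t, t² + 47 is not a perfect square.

t = 23

A counterexample is any positive integer t such that t² + 47 is a perfect square; we check each in order.
For t = 1, 2, 3, 4, …, 20, 21, 22 the conclusion holds.
t = 23: 23² + 47 = 576 = 24², a perfect square.
Thus t = 23 disproves the claim, and no smaller t works.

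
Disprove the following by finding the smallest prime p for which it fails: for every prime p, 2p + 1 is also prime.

p = 2: 2p + 1 = 5, prime.
p = 3: 2p + 1 = 7, prime.
p = 5: 2p + 1 = 11, prime.
p = 7: 2p + 1 = 15 = 3 × 5, not prime.

p = 7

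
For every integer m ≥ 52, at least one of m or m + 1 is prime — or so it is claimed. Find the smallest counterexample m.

m = 54

For m = 52, 53 the conclusion holds.
m = 54: 54 = 2 × 27; 55 = 5 × 11 — both composite.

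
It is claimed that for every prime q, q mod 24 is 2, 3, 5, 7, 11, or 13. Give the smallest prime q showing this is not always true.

A counterexample is any prime q such that the claim fails; we check each in order.
For q = 2, 3, 5, 7, 11, 13 the conclusion holds.
q = 17: 17 mod 24 = 17 — not in {2, 3, 5, 7, 11, 13}.
Hence q = 17 is a counterexample.

q = 17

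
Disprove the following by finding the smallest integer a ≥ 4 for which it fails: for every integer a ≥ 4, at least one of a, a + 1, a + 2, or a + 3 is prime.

Check each integer a ≥ 4 in order until a, a + 1, a + 2, a + 3 are all composite.
For a = 4, 5, 6, 7, …, 21, 22, 23 the conclusion holds.
a = 24: 24 = 2 × 12; 25 = 5 × 5; 26 = 2 × 13; 27 = 3 × 9 — all composite.
Hence a = 24 is a counterexample.

a = 24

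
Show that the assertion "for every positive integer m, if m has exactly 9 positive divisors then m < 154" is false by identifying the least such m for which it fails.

m = 196

We need the least positive integer m for which m has exactly 9 positive divisors but the claim fails.
m = 36: τ(36) = 9; 36 < 154.
m = 100: τ(100) = 9; 100 < 154.
m = 196: τ(196) = 9; 196 ≥ 154.
Hence m = 196 is a counterexample.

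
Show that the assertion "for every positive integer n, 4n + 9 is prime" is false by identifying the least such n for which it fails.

We need the least positive integer n for which 4n + 9 is not prime.
n = 1: 4n + 9 = 13, prime.
n = 2: 4n + 9 = 17, prime.
n = 3: 4n + 9 = 21 = 3 × 7, composite.

n = 3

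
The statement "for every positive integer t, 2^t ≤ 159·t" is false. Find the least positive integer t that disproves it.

t = 11

A counterexample is any positive integer t such that 2^t > 159·t; we check each in order.
For t = 1, 2, 3, 4, 5, 6, 7, 8, 9, 10 the conclusion holds.
t = 11: 2^t = 2048 and 159·t = 1749, so 2048 > 1749.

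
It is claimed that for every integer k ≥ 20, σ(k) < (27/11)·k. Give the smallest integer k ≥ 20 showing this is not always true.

Check each integer k ≥ 20 in order until the claim fails.
The first 4 eligible values, up to k = 23, all satisfy the conclusion.
k = 24: σ(24) = 60; 60 ≥ 648/11.

k = 24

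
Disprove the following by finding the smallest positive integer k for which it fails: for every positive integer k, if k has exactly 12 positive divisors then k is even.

k = 315

The first 24 eligible values, up to k = 308, all satisfy the conclusion.
k = 315: divisors of 315: 12 divisors; 315 is odd.
Hence k = 315 is a counterexample.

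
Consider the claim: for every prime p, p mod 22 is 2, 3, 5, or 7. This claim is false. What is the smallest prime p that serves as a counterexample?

The first 4 eligible values, up to p = 7, all satisfy the conclusion.
p = 11: 11 mod 22 = 11 — not in {2, 3, 5, 7}.
Hence p = 11 is a counterexample.

p = 11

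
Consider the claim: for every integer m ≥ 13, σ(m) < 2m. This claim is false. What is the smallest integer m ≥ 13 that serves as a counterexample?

m = 13: σ(13) = 14; 14 < 26.
m = 14: σ(14) = 24; 24 < 28.
m = 15: σ(15) = 24; 24 < 30.
m = 16: σ(16) = 31; 31 < 32.
m = 17: σ(17) = 18; 18 < 34.
m = 18: σ(18) = 39; 39 ≥ 36.

m = 18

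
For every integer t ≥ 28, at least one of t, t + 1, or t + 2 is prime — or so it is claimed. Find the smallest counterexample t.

t = 32

A counterexample is any integer t ≥ 28 such that t, t + 1, t + 2 are all composite; we check each in order.
The first 4 eligible values, up to t = 31, all satisfy the conclusion.
t = 32: 32 = 2 × 16; 33 = 3 × 11; 34 = 2 × 17 — all composite.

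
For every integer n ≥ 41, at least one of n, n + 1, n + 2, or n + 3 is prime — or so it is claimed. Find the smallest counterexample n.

The first 7 eligible values, up to n = 47, all satisfy the conclusion.
n = 48: 48 = 2 × 24; 49 = 7 × 7; 50 = 2 × 25; 51 = 3 × 17 — all composite.

n = 48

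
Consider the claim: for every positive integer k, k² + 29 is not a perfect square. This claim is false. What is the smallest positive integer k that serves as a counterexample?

k = 14

A counterexample is any positive integer k such that k² + 29 is a perfect square; we check each in order.
For k = 1, 2, 3, 4, …, 11, 12, 13 the conclusion holds.
k = 14: 14² + 29 = 225 = 15², a perfect square.
So k = 14 is the smallest counterexample.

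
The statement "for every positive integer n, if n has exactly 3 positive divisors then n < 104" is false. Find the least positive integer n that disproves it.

The first 4 eligible values, up to n = 49, all satisfy the conclusion.
n = 121: τ(121) = 3; 121 ≥ 104.
So n = 121 is the smallest counterexample.

n = 121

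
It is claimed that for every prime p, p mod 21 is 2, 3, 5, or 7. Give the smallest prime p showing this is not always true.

A counterexample is any prime p such that the claim fails; we check each in order.
p = 2: 2 mod 21 = 2.
p = 3: 3 mod 21 = 3.
p = 5: 5 mod 21 = 5.
p = 7: 7 mod 21 = 7.
p = 11: 11 mod 21 = 11 — not in {2, 3, 5, 7}.
So p = 11 is the smallest counterexample.

p = 11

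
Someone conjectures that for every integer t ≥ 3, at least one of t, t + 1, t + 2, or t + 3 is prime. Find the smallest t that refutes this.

t = 24

A counterexample is any integer t ≥ 3 such that t, t + 1, t + 2, t + 3 are all composite; we check each in order.
For t = 3, 4, 5, 6, …, 21, 22, 23 the conclusion holds.
t = 24: 24 = 2 × 12; 25 = 5 × 5; 26 = 2 × 13; 27 = 3 × 9 — all composite.
Thus t = 24 disproves the claim, and no smaller t works.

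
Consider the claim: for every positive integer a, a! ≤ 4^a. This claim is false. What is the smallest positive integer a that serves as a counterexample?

A counterexample is any positive integer a such that a! > 4^a; we check each in order.
For a = 1, 2, 3, 4, 5, 6, 7, 8 the conclusion holds.
a = 9: a! = 362880 and 4^a = 262144, so 362880 > 262144.

a = 9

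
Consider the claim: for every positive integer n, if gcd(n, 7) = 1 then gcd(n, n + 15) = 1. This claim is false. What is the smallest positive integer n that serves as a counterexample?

Check each positive integer n in order until gcd(n, 7) = 1 but gcd(n, n + 15) > 1.
n = 1: gcd(1, 16) = 1.
n = 2: gcd(2, 17) = 1.
n = 3: gcd(3, 18) = 3.
Thus n = 3 disproves the claim, and no smaller n works.

n = 3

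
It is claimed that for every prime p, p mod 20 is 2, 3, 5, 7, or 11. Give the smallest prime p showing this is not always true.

For p = 2, 3, 5, 7, 11 the conclusion holds.
p = 13: 13 mod 20 = 13 — not in {2, 3, 5, 7, 11}.

p = 13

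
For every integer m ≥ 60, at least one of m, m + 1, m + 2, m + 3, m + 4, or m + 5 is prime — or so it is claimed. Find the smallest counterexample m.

Check each integer m ≥ 60 in order until m, m + 1, m + 2, m + 3, m + 4, m + 5 are all composite.
For m = 60, 61, 62, 63, …, 87, 88, 89 the conclusion holds.
m = 90: 90 = 2 × 45; 91 = 7 × 13; 92 = 2 × 46; 93 = 3 × 31; 94 = 2 × 47; 95 = 5 × 19 — all composite.
Thus m = 90 disproves the claim, and no smaller m works.

m = 90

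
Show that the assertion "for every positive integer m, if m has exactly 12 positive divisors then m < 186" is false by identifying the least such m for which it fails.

m = 198

The first 12 eligible values, up to m = 160, all satisfy the conclusion.
m = 198: τ(198) = 12; 198 ≥ 186.
Thus m = 198 disproves the claim, and no smaller m works.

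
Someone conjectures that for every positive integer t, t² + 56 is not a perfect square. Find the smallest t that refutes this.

We need the least positive integer t for which t² + 56 is a perfect square.
t = 1: 1² + 56 = 57, not a perfect square.
t = 2: 2² + 56 = 60, not a perfect square.
t = 3: 3² + 56 = 65, not a perfect square.
t = 4: 4² + 56 = 72, not a perfect square.
t = 5: 5² + 56 = 81 = 9², a perfect square.

t = 5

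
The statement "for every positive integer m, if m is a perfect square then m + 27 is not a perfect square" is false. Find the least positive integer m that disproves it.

m = 9

Check each positive integer m in order until m is a perfect square but m + 27 is a perfect square.
m = 1: 1 + 27 = 28, not a perfect square.
m = 4: 4 + 27 = 31, not a perfect square.
m = 9: 9 = 3² and 9 + 27 = 36 = 6².
Hence m = 9 is a counterexample.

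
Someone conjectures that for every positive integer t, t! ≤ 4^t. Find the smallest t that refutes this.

We need the least positive integer t for which t! > 4^t.
t = 1: t! = 1 and 4^t = 4, so 1 ≤ 4.
t = 2: t! = 2 and 4^t = 16, so 2 ≤ 16.
t = 3: t! = 6 and 4^t = 64, so 6 ≤ 64.
t = 4: t! = 24 and 4^t = 256, so 24 ≤ 256.
t = 5: t! = 120 and 4^t = 1024, so 120 ≤ 1024.
t = 6: t! = 720 and 4^t = 4096, so 720 ≤ 4096.
t = 7: t! = 5040 and 4^t = 16384, so 5040 ≤ 16384.
t = 8: t! = 40320 and 4^t = 65536, so 40320 ≤ 65536.
t = 9: t! = 362880 and 4^t = 262144, so 362880 > 262144.
Thus t = 9 disproves the claim, and no smaller t works.

t = 9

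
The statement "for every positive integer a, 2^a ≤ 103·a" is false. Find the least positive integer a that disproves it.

For a = 1, 2, 3, 4, 5, 6, 7, 8, 9, 10 the conclusion holds.
a = 11: 2^a = 2048 and 103·a = 1133, so 2048 > 1133.
So a = 11 is the smallest counterexample.

a = 11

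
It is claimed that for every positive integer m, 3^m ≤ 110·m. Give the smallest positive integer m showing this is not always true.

m = 6

We need the least positive integer m for which 3^m > 110·m.
The first 5 eligible values, up to m = 5, all satisfy the conclusion.
m = 6: 3^m = 729 and 110·m = 660, so 729 > 660.
Thus m = 6 disproves the claim, and no smaller m works.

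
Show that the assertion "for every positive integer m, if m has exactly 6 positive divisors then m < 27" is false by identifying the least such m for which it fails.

m = 12: τ(12) = 6; 12 < 27.
m = 18: τ(18) = 6; 18 < 27.
m = 20: τ(20) = 6; 20 < 27.
m = 28: τ(28) = 6; 28 ≥ 27.
So m = 28 is the smallest counterexample.

m = 28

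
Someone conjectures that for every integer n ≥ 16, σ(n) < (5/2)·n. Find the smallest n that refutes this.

Check each integer n ≥ 16 in order until the claim fails.
The first 8 eligible values, up to n = 23, all satisfy the conclusion.
n = 24: σ(24) = 60; 60 ≥ 60.
Hence n = 24 is a counterexample.

n = 24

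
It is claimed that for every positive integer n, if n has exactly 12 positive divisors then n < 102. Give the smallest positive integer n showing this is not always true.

Check each positive integer n in order until n has exactly 12 positive divisors but the claim fails.
For n = 60, 72, 84, 90, 96 the conclusion holds.
n = 108: τ(108) = 12; 108 ≥ 102.

n = 108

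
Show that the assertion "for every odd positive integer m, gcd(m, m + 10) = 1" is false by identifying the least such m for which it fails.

m = 5

A counterexample is any odd positive integer m such that gcd(m, m + 10) > 1; we check each in order.
m = 1: gcd(1, 11) = 1.
m = 3: gcd(3, 13) = 1.
m = 5: gcd(5, 15) = 5.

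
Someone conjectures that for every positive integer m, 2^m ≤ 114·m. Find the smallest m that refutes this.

Check each positive integer m in order until 2^m > 114·m.
The first 10 eligible values, up to m = 10, all satisfy the conclusion.
m = 11: 2^m = 2048 and 114·m = 1254, so 2048 > 1254.
So m = 11 is the smallest counterexample.

m = 11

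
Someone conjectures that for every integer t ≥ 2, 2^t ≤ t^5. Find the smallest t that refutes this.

The first 21 eligible values, up to t = 22, all satisfy the conclusion.
t = 23: 2^t = 8388608 and t^5 = 6436343, so 8388608 > 6436343.

t = 23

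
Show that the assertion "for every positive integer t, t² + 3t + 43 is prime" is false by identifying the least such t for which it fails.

We need the least positive integer t for which t² + 3t + 43 is not prime.
For t = 1, 2, 3, 4, …, 36, 37, 38 the conclusion holds.
t = 39: t² + 3t + 43 = 1681 = 41 × 41, composite.
So t = 39 is the smallest counterexample.

t = 39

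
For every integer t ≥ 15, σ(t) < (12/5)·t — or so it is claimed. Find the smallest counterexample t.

t = 24

We need the least integer t ≥ 15 for which the claim fails.
For t = 15, 16, 17, 18, 19, 20, 21, 22, 23 the conclusion holds.
t = 24: σ(24) = 60; 60 ≥ 288/5.
So t = 24 is the smallest counterexample.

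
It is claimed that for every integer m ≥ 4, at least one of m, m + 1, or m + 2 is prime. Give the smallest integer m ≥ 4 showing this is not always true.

m = 8

The first 4 eligible values, up to m = 7, all satisfy the conclusion.
m = 8: 8 = 2 × 4; 9 = 3 × 3; 10 = 2 × 5 — all composite.
Hence m = 8 is a counterexample.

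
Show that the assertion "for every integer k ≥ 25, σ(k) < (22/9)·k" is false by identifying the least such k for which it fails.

k = 36

Check each integer k ≥ 25 in order until the claim fails.
For k = 25, 26, 27, 28, …, 33, 34, 35 the conclusion holds.
k = 36: σ(36) = 91; 91 ≥ 88.
Hence k = 36 is a counterexample.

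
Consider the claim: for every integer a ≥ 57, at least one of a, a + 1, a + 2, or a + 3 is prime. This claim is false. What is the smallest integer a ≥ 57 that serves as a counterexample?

a = 62

The first 5 eligible values, up to a = 61, all satisfy the conclusion.
a = 62: 62 = 2 × 31; 63 = 3 × 21; 64 = 2 × 32; 65 = 5 × 13 — all composite.
Hence a = 62 is a counterexample.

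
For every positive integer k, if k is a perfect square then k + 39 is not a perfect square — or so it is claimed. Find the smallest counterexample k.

k = 25

Check each positive integer k in order until k is a perfect square but k + 39 is a perfect square.
For k = 1, 4, 9, 16 the conclusion holds.
k = 25: 25 = 5² and 25 + 39 = 64 = 8².
Thus k = 25 disproves the claim, and no smaller k works.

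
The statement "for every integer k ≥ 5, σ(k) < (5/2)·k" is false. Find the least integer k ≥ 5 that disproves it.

k = 24

We need the least integer k ≥ 5 for which the claim fails.
The first 19 eligible values, up to k = 23, all satisfy the conclusion.
k = 24: σ(24) = 60; 60 ≥ 60.
Thus k = 24 disproves the claim, and no smaller k works.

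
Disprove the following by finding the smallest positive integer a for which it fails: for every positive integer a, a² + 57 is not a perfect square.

a = 8

A counterexample is any positive integer a such that a² + 57 is a perfect square; we check each in order.
For a = 1, 2, 3, 4, 5, 6, 7 the conclusion holds.
a = 8: 8² + 57 = 121 = 11², a perfect square.
Thus a = 8 disproves the claim, and no smaller a works.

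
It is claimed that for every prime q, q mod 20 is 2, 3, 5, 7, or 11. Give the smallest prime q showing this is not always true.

q = 13

Check each prime q in order until the claim fails.
q = 2: 2 mod 20 = 2.
q = 3: 3 mod 20 = 3.
q = 5: 5 mod 20 = 5.
q = 7: 7 mod 20 = 7.
q = 11: 11 mod 20 = 11.
q = 13: 13 mod 20 = 13 — not in {2, 3, 5, 7, 11}.
Thus q = 13 disproves the claim, and no smaller q works.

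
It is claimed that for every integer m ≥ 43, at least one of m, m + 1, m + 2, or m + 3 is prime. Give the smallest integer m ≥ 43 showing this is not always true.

m = 43: 43 is prime.
m = 44: 47 is prime.
m = 45: 47 is prime.
m = 46: 47 is prime.
m = 47: 47 is prime.
m = 48: 48 = 2 × 24; 49 = 7 × 7; 50 = 2 × 25; 51 = 3 × 17 — all composite.

m = 48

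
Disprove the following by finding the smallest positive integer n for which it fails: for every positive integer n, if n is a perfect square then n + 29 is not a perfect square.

n = 196

We need the least positive integer n for which n is a perfect square but n + 29 is a perfect square.
For n = 1, 4, 9, 16, …, 121, 144, 169 the conclusion holds.
n = 196: 196 = 14² and 196 + 29 = 225 = 15².
So n = 196 is the smallest counterexample.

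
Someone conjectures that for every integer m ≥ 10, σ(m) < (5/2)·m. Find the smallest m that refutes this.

A counterexample is any integer m ≥ 10 such that the claim fails; we check each in order.
For m = 10, 11, 12, 13, …, 21, 22, 23 the conclusion holds.
m = 24: σ(24) = 60; 60 ≥ 60.
So m = 24 is the smallest counterexample.

m = 24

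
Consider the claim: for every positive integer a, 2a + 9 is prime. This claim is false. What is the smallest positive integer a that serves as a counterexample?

a = 3

For a = 1, 2 the conclusion holds.
a = 3: 2a + 9 = 15 = 3 × 5, composite.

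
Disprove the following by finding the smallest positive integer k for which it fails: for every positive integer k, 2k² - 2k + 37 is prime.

k = 3

A counterexample is any positive integer k such that 2k² - 2k + 37 is not prime; we check each in order.
For k = 1, 2 the conclusion holds.
k = 3: 2k² - 2k + 37 = 49 = 7 × 7, composite.
Thus k = 3 disproves the claim, and no smaller k works.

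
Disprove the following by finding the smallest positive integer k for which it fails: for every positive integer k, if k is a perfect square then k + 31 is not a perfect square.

A counterexample is any positive integer k such that k is a perfect square but k + 31 is a perfect square; we check each in order.
The first 14 eligible values, up to k = 196, all satisfy the conclusion.
k = 225: 225 = 15² and 225 + 31 = 256 = 16².
Hence k = 225 is a counterexample.

k = 225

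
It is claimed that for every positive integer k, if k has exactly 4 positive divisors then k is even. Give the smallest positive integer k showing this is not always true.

Check each positive integer k in order until k has exactly 4 positive divisors but k is odd.
k = 6: divisors of 6: 1, 2, 3, 6; 6 is even.
k = 8: divisors of 8: 1, 2, 4, 8; 8 is even.
k = 10: divisors of 10: 1, 2, 5, 10; 10 is even.
k = 14: divisors of 14: 1, 2, 7, 14; 14 is even.
k = 15: divisors of 15: 1, 3, 5, 15; 15 is odd.

k = 15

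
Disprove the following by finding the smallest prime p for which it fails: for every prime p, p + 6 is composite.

p = 5

A counterexample is any prime p such that p + 6 is prime; we check each in order.
For p = 2, 3 the conclusion holds.
p = 5: p + 6 = 11, prime — not composite.
Thus p = 5 disproves the claim, and no smaller p works.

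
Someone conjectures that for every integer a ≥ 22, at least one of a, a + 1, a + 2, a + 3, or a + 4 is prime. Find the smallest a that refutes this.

a = 24

Check each integer a ≥ 22 in order until a, a + 1, a + 2, a + 3, a + 4 are all composite.
a = 22: 23 is prime.
a = 23: 23 is prime.
a = 24: 24 = 2 × 12; 25 = 5 × 5; 26 = 2 × 13; 27 = 3 × 9; 28 = 2 × 14 — all composite.
So a = 24 is the smallest counterexample.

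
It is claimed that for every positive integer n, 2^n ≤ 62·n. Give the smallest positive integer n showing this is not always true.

For n = 1, 2, 3, 4, 5, 6, 7, 8, 9 the conclusion holds.
n = 10: 2^n = 1024 and 62·n = 620, so 1024 > 620.
Thus n = 10 disproves the claim, and no smaller n works.

n = 10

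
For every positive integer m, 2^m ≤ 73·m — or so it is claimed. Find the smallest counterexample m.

m = 10

For m = 1, 2, 3, 4, 5, 6, 7, 8, 9 the conclusion holds.
m = 10: 2^m = 1024 and 73·m = 730, so 1024 > 730.
Hence m = 10 is a counterexample.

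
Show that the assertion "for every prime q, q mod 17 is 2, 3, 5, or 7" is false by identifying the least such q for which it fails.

q = 11

The first 4 eligible values, up to q = 7, all satisfy the conclusion.
q = 11: 11 mod 17 = 11 — not in {2, 3, 5, 7}.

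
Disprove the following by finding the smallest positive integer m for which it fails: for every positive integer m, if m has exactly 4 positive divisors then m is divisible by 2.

m = 15

The first 4 eligible values, up to m = 14, all satisfy the conclusion.
m = 15: τ(15) = 4; 15 mod 2 = 1.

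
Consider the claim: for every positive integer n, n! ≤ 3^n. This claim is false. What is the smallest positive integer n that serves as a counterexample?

Check each positive integer n in order until n! > 3^n.
For n = 1, 2, 3, 4, 5, 6 the conclusion holds.
n = 7: n! = 5040 and 3^n = 2187, so 5040 > 2187.
Thus n = 7 disproves the claim, and no smaller n works.

n = 7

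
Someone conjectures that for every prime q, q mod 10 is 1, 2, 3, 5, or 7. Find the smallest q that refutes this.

Check each prime q in order until the claim fails.
For q = 2, 3, 5, 7, 11, 13, 17 the conclusion holds.
q = 19: 19 mod 10 = 9 — not in {1, 2, 3, 5, 7}.

q = 19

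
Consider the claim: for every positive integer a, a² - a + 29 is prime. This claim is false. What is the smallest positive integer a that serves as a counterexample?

a = 3

For a = 1, 2 the conclusion holds.
a = 3: a² - a + 29 = 35 = 5 × 7, composite.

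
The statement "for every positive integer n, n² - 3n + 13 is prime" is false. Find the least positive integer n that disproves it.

n = 12

We need the least positive integer n for which n² - 3n + 13 is not prime.
For n = 1, 2, 3, 4, …, 9, 10, 11 the conclusion holds.
n = 12: n² - 3n + 13 = 121 = 11 × 11, composite.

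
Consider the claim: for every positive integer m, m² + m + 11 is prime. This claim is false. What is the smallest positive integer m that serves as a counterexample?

m = 10

Check each positive integer m in order until m² + m + 11 is not prime.
For m = 1, 2, 3, 4, 5, 6, 7, 8, 9 the conclusion holds.
m = 10: m² + m + 11 = 121 = 11 × 11, composite.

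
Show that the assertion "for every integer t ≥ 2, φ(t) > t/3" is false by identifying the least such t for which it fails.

t = 6

t = 2: φ(2) = 1 and 2/3 = 2/3, so φ(2) > 2/3.
t = 3: φ(3) = 2 and 3/3 = 1, so φ(3) > 3/3.
t = 4: φ(4) = 2 and 4/3 = 4/3, so φ(4) > 4/3.
t = 5: φ(5) = 4 and 5/3 = 5/3, so φ(5) > 5/3.
t = 6: φ(6) = 2 and 6/3 = 2, so φ(6) ≤ 6/3.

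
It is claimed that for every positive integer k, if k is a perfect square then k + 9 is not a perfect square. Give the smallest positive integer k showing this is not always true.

We need the least positive integer k for which k is a perfect square but k + 9 is a perfect square.
For k = 1, 4, 9 the conclusion holds.
k = 16: 16 = 4² and 16 + 9 = 25 = 5².
So k = 16 is the smallest counterexample.

k = 16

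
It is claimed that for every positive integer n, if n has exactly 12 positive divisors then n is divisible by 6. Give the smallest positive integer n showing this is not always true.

n = 140

Check each positive integer n in order until n has exactly 12 positive divisors but n is not divisible by 6.
n = 60: τ(60) = 12; 60 mod 6 = 0.
n = 72: τ(72) = 12; 72 mod 6 = 0.
n = 84: τ(84) = 12; 84 mod 6 = 0.
n = 90: τ(90) = 12; 90 mod 6 = 0.
n = 96: τ(96) = 12; 96 mod 6 = 0.
n = 108: τ(108) = 12; 108 mod 6 = 0.
n = 126: τ(126) = 12; 126 mod 6 = 0.
n = 132: τ(132) = 12; 132 mod 6 = 0.
n = 140: τ(140) = 12; 140 mod 6 = 2.
Thus n = 140 disproves the claim, and no smaller n works.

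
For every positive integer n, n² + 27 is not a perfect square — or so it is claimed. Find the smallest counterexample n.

We need the least positive integer n for which n² + 27 is a perfect square.
For n = 1, 2 the conclusion holds.
n = 3: 3² + 27 = 36 = 6², a perfect square.
Hence n = 3 is a counterexample.

n = 3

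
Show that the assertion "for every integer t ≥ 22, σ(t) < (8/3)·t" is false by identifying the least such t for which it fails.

For t = 22, 23, 24, 25, …, 57, 58, 59 the conclusion holds.
t = 60: σ(60) = 168; 168 ≥ 160.
Hence t = 60 is a counterexample.

t = 60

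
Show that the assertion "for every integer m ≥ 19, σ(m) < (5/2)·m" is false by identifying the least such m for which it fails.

The first 5 eligible values, up to m = 23, all satisfy the conclusion.
m = 24: σ(24) = 60; 60 ≥ 60.

m = 24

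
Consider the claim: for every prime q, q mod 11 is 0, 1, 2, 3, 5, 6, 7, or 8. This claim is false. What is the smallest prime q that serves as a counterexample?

q = 31

We need the least prime q for which the claim fails.
For q = 2, 3, 5, 7, 11, 13, 17, 19, 23, 29 the conclusion holds.
q = 31: 31 mod 11 = 9 — not in {0, 1, 2, 3, 5, 6, 7, 8}.
So q = 31 is the smallest counterexample.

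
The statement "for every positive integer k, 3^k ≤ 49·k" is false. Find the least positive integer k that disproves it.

k = 1: 3^k = 3 and 49·k = 49, so 3 ≤ 49.
k = 2: 3^k = 9 and 49·k = 98, so 9 ≤ 98.
k = 3: 3^k = 27 and 49·k = 147, so 27 ≤ 147.
k = 4: 3^k = 81 and 49·k = 196, so 81 ≤ 196.
k = 5: 3^k = 243 and 49·k = 245, so 243 ≤ 245.
k = 6: 3^k = 729 and 49·k = 294, so 729 > 294.
Hence k = 6 is a counterexample.

k = 6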